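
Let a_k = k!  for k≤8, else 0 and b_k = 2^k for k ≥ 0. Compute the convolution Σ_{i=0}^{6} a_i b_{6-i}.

1232

This is [x^6] in the product of the two ordinary generating functions.
Σ = 1·64 + 1·32 + 2·16 + 6·8 + 24·4 + 120·2 + 720·1 = 1232.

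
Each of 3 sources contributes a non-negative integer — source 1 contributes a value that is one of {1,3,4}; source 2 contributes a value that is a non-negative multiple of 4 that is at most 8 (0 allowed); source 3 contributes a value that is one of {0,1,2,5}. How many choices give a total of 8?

3

The generating function for the choices is (z + z^3 + z^4)·(1 + z^4 + z^8)·(1 + z + z^2 + z^5); the count is [z^8].
(z + z^3 + z^4) has coefficients 0,1,0,1,1 for degrees 0…4.
(1 + z^4 + z^8) has coefficients 1,0,0,0,1,0,0,0,1 for degrees 0…8.
Finally multiplying by (1 + z + z^2 + z^5), the product of all factors after the first has coefficients 1,1,1,0,1,2,1,0,1 for degrees 0…8.
[z^8] = 1·0 + 1·2 + 1·1 = 3.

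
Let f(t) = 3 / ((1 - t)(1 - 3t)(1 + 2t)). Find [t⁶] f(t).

2019

The denominator gives the recurrence a_n = 2a_(n−1) + 5a_(n−2) − 6a_(n−3) for n ≥ 3; the numerator fixes a_0 = 3, a_1 = 6, a_2 = 27.
Iterating: 3, 6, 27, 66, 231, 630, 2019, so a_6 = 2019.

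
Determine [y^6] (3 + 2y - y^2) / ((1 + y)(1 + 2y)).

224

The denominator gives the recurrence a_n = −3a_(n−1) − 2a_(n−2) for n ≥ 3; the numerator fixes a_0 = 3, a_1 = -7, a_2 = 14.
Iterating: 3, -7, 14, -28, 56, -112, 224, so a_6 = 224.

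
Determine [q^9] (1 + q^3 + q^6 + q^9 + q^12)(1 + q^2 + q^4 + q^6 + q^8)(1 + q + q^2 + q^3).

(1 + q^3 + q^6 + q^9 + q^12) has coefficients 1,0,0,1,0,0,1,0,0,1 for degrees 0…9.
(1 + q^2 + q^4 + q^6 + q^8) has coefficients 1,0,1,0,1,0,1,0,1,0 for degrees 0…9.
Finally multiplying by (1 + q + q^2 + q^3), the product of all factors after the first has coefficients 1,1,2,2,2,2,2,2,2,2 for degrees 0…9.
[q^9] = 1·2 + 1·2 + 1·2 + 1·1 = 7.

7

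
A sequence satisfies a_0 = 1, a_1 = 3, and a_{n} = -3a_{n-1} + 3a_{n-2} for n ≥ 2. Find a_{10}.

The ordinary generating function has denominator 1 + 3x - 3x^2.
Iterating the recurrence: a_0,…,a_{10} = 1, 3, -6, 27, -99, 378, -1431, 5427, -20574, 78003, -295731.

-295731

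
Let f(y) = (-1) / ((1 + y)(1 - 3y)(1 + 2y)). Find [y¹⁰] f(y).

-27391

The denominator gives the recurrence a_n = 7a_(n−2) + 6a_(n−3) for n ≥ 3; the numerator fixes a_0 = -1, a_1 = 0, a_2 = -7.
Iterating: -1, 0, -7, -6, -49, -84, -379, -882, -3157, -8448, -27391, so a_10 = -27391.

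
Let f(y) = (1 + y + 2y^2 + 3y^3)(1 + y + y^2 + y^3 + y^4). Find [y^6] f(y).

(1 + y + 2y^2 + 3y^3) has coefficients 1,1,2,3 for degrees 0…3.
(1 + y + y^2 + y^3 + y^4) has coefficients 1,1,1,1,1,0,0 for degrees 0…6.
[y^6] = 1·0 + 1·0 + 2·1 + 3·1 = 5.

5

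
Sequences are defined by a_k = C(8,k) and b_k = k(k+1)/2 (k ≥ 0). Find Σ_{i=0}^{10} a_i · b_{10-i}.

5632

This is [x^10] in the product of the two ordinary generating functions.
Σ = 1·55 + 8·45 + 28·36 + 56·28 + 70·21 + 56·15 + 28·10 + 8·6 + 1·3 + 0·1 + 0·0 = 5632.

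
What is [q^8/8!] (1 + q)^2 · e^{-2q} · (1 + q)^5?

The EGF product rule gives c_8 = Σ_{k_1+k_2+k_3=8} C(8; k_1,k_2,k_3) · ∏ g_i(k_i), where (1+q)^2 gives the falling factorial (2)_k; e^{-2q} gives (-2)^k; (1+q)^5 gives the falling factorial (5)_k.
g_1(k) for k = 0…8: 1, 2, 2, 0, 0, 0, 0, 0, 0.
g_2(k) for k = 0…8: 1, -2, 4, -8, 16, -32, 64, -128, 256.
g_3(k) for k = 0…8: 1, 5, 20, 60, 120, 120, 0, 0, 0.
First combine the last two factors: h(k) = Σ_j C(k,j)·g_2(j)·g_3(k−j) for k = 0…8: 1, 3, 4, -8, -24, 88, 64, -1248, 4096.
c_8 = Σ_k C(8,k)·g_1(k)·h(8−k) = 1·1·4096 + 8·2·(-1248) + 28·2·64 = 4096 − 19968 + 3584 = -12288.

-12288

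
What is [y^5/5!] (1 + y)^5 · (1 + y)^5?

The EGF product rule gives c_5 = Σ_{k_1+k_2=5} C(5; k_1,k_2) · ∏ g_i(k_i), where (1+y)^5 gives the falling factorial (5)_k; (1+y)^5 gives the falling factorial (5)_k.
g_1(k) for k = 0…5: 1, 5, 20, 60, 120, 120.
g_2(k) for k = 0…5: 1, 5, 20, 60, 120, 120.
c_5 = Σ_k C(5,k)·g_1(k)·g_2(5−k) = 1·1·120 + 5·5·120 + 10·20·60 + 10·60·20 + 5·120·5 + 1·120·1 = 120 + 3000 + 12000 + 12000 + 3000 + 120 = 30240.

30240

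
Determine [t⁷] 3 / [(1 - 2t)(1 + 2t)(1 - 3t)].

11349

Partial fractions give a closed form: a_n = (-3)·2^n + (3/5)·(-2)^n + (27/5)·3^n.
At n = 7: a_7 = 11349.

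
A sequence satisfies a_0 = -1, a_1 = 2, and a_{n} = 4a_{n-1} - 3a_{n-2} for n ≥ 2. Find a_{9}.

The ordinary generating function has denominator 1 - 4t + 3t^2.
Iterating the recurrence: a_0,…,a_{9} = -1, 2, 11, 38, 119, 362, 1091, 3278, 9839, 29522.

29522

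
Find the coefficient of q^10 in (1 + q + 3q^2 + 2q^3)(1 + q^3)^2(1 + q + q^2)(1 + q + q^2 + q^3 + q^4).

45

(1 + q + 3q^2 + 2q^3) has coefficients 1,1,3,2 for degrees 0…3.
(1 + q^3)^2 has coefficients 1,0,0,2,0,0,1,0,0,0,0 for degrees 0…10.
Multiplying by (1 + q + q^2) gives running coefficients 1,1,1,2,2,2,1,1,1,0,0 for degrees 0…10.
Finally multiplying by (1 + q + q^2 + q^3 + q^4), the product of all factors after the first has coefficients 1,2,3,5,7,8,8,8,7,5,3 for degrees 0…10.
[q^10] = 1·3 + 1·5 + 3·7 + 2·8 = 45.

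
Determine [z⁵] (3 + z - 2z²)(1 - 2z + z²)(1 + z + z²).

3

(3 + z - 2z²) has coefficients 3,1,-2 for degrees 0…2.
(1 - 2z + z²) has coefficients 1,-2,1,0,0,0 for degrees 0…5.
Finally multiplying by (1 + z + z²), the product of all factors after the first has coefficients 1,-1,0,-1,1,0 for degrees 0…5.
[z⁵] = 3·0 + 1·1 − 2·(-1) = 3.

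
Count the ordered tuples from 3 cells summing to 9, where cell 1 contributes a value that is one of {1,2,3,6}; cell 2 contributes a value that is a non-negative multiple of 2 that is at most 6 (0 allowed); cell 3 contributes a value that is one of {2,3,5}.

5

The generating function for the choices is (x + x^2 + x^3 + x^6)·(1 + x^2 + x^4 + x^6)·(x^2 + x^3 + x^5); the count is [x^9].
(x + x^2 + x^3 + x^6) has coefficients 0,1,1,1,0,0,1 for degrees 0…6.
(1 + x^2 + x^4 + x^6) has coefficients 1,0,1,0,1,0,1,0,0,0 for degrees 0…9.
Finally multiplying by (x^2 + x^3 + x^5), the product of all factors after the first has coefficients 0,0,1,1,1,2,1,2,1,2 for degrees 0…9.
[x^9] = 1·1 + 1·2 + 1·1 + 1·1 = 5.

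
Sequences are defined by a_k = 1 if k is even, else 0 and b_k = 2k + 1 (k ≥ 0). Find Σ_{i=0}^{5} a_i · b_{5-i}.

This is [x^5] in the product of the two ordinary generating functions.
Σ = 1·11 + 0·9 + 1·7 + 0·5 + 1·3 + 0·1 = 21.

21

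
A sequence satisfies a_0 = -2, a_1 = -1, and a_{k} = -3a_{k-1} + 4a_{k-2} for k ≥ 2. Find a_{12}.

-3355445

The ordinary generating function has denominator 1 + 3z - 4z^2.
Iterating the recurrence: a_0,…,a_{12} = -2, -1, -5, 11, -53, 203, -821, 3275, -13109, 52427, -209717, 838859, -3355445.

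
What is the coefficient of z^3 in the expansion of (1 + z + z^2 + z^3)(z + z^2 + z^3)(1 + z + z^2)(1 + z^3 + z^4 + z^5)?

6

(1 + z + z^2 + z^3) has coefficients 1,1,1,1 for degrees 0…3.
(z + z^2 + z^3) has coefficients 0,1,1,1 for degrees 0…3.
Multiplying by (1 + z + z^2) gives running coefficients 0,1,2,3 for degrees 0…3.
Finally multiplying by (1 + z^3 + z^4 + z^5), the product of all factors after the first has coefficients 0,1,2,3 for degrees 0…3.
[z^3] = 1·3 + 1·2 + 1·1 + 1·0 = 6.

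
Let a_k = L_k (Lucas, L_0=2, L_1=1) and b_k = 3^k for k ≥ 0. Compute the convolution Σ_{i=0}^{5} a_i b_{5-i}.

716

This is [x^5] in the product of the two ordinary generating functions.
Σ = 2·243 + 1·81 + 3·27 + 4·9 + 7·3 + 11·1 = 716.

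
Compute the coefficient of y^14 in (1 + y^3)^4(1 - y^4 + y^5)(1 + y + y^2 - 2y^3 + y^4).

(1 + y^3)^4 has coefficients 1,0,0,4,0,0,6,0,0,4,0,0,1 for degrees 0…12.
(1 - y^4 + y^5) has coefficients 1,0,0,0,-1,1,0,0,0,0,0,0,0,0,0 for degrees 0…14.
Finally multiplying by (1 + y + y^2 - 2y^3 + y^4), the product of all factors after the first has coefficients 1,1,1,-2,0,0,0,3,-3,1,0,0,0,0,0 for degrees 0…14.
[y^14] = 1·0 + 4·0 + 6·(-3) + 4·0 + 1·1 = -17.

-17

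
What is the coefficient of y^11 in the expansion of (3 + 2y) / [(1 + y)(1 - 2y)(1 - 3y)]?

Partial fractions give a closed form: a_n = (1/12)·(-1)^n + (-16/3)·2^n + (33/4)·3^n.
At n = 11: a_11 = 1450540.

1450540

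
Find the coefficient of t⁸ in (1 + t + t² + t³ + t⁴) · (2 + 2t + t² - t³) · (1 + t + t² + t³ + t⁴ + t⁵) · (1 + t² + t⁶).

(1 + t + t² + t³ + t⁴) has coefficients 1,1,1,1,1 for degrees 0…4.
(2 + 2t + t² - t³) has coefficients 2,2,1,-1,0,0,0,0,0 for degrees 0…8.
Multiplying by (1 + t + t² + t³ + t⁴ + t⁵) gives running coefficients 2,4,5,4,4,4,2,0,-1 for degrees 0…8.
Finally multiplying by (1 + t² + t⁶), the product of all factors after the first has coefficients 2,4,7,8,9,8,8,8,6 for degrees 0…8.
[t⁸] = 1·6 + 1·8 + 1·8 + 1·8 + 1·9 = 39.

39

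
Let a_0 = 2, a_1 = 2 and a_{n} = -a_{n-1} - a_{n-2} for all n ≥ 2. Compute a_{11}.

The ordinary generating function has denominator 1 + z + z^2.
Iterating the recurrence: a_0,…,a_{11} = 2, 2, -4, 2, 2, -4, 2, 2, -4, 2, 2, -4.

-4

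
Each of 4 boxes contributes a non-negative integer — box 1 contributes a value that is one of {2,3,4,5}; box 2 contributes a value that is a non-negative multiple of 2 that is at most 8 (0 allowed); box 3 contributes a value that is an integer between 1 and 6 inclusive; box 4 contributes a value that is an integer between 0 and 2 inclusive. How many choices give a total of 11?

35

The generating function for the choices is (z² + z³ + z⁴ + z⁵)·(1 + z² + z⁴ + z⁶ + z⁸)·(z + z² + z³ + z⁴ + z⁵ + z⁶)·(1 + z + z²); the count is [z¹¹].
(z² + z³ + z⁴ + z⁵) has coefficients 0,0,1,1,1,1 for degrees 0…5.
(1 + z² + z⁴ + z⁶ + z⁸) has coefficients 1,0,1,0,1,0,1,0,1,0,0,0 for degrees 0…11.
Multiplying by (z + z² + z³ + z⁴ + z⁵ + z⁶) gives running coefficients 0,1,1,2,2,3,3,3,3,3,3,2 for degrees 0…11.
Finally multiplying by (1 + z + z²), the product of all factors after the first has coefficients 0,1,2,4,5,7,8,9,9,9,9,8 for degrees 0…11.
[z¹¹] = 1·9 + 1·9 + 1·9 + 1·8 = 35.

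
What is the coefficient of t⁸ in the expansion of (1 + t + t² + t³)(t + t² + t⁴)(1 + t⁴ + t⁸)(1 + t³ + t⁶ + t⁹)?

8

(1 + t + t² + t³) has coefficients 1,1,1,1 for degrees 0…3.
(t + t² + t⁴) has coefficients 0,1,1,0,1,0,0,0,0 for degrees 0…8.
Multiplying by (1 + t⁴ + t⁸) gives running coefficients 0,1,1,0,1,1,1,0,1 for degrees 0…8.
Finally multiplying by (1 + t³ + t⁶ + t⁹), the product of all factors after the first has coefficients 0,1,1,0,2,2,1,2,3 for degrees 0…8.
[t⁸] = 1·3 + 1·2 + 1·1 + 1·2 = 8.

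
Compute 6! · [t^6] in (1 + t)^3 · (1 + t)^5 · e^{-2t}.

-1472

The EGF product rule gives c_6 = Σ_{k_1+k_2+k_3=6} C(6; k_1,k_2,k_3) · ∏ g_i(k_i), where (1+t)^3 gives the falling factorial (3)_k; (1+t)^5 gives the falling factorial (5)_k; e^{-2t} gives (-2)^k.
g_1(k) for k = 0…6: 1, 3, 6, 6, 0, 0, 0.
g_2(k) for k = 0…6: 1, 5, 20, 60, 120, 120, 0.
g_3(k) for k = 0…6: 1, -2, 4, -8, 16, -32, 64.
First combine the last two factors: h(k) = Σ_j C(k,j)·g_2(j)·g_3(k−j) for k = 0…6: 1, 3, 4, -8, -24, 88, 64.
c_6 = Σ_k C(6,k)·g_1(k)·h(6−k) = 1·1·64 + 6·3·88 + 15·6·(-24) + 20·6·(-8) = 64 + 1584 − 2160 − 960 = -1472.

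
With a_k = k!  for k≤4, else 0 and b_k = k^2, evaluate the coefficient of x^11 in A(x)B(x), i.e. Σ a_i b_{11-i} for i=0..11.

1943

The convolution is the x^11 coefficient of A(x)B(x).
Σ = 1·121 + 1·100 + 2·81 + 6·64 + 24·49 + 0·36 + 0·25 + 0·16 + 0·9 + 0·4 + 0·1 + 0·0 = 1943.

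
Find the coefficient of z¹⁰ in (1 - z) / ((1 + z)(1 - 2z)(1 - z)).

683

The denominator gives the recurrence a_n = 2a_(n−1) + a_(n−2) − 2a_(n−3) for n ≥ 3; the numerator fixes a_0 = 1, a_1 = 1, a_2 = 3.
Iterating: 1, 1, 3, 5, 11, 21, 43, 85, 171, 341, 683, so a_10 = 683.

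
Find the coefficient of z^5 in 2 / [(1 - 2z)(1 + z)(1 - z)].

Partial fractions give a closed form: a_n = (8/3)·2^n + (1/3)·(-1)^n + (-1)·1^n.
At n = 5: a_5 = 84.

84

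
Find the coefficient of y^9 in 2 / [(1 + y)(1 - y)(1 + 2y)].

Partial fractions give a closed form: a_n = (-1)·(-1)^n + (1/3)·1^n + (8/3)·(-2)^n.
At n = 9: a_9 = -1364.

-1364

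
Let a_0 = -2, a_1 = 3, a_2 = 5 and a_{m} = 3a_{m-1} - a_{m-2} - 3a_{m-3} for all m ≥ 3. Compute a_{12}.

-4568

The ordinary generating function has denominator 1 - 3z + z^2 + 3z^3.
Iterating the recurrence: a_0,…,a_{12} = -2, 3, 5, 18, 40, 87, 167, 294, 454, 567, 365, -834, -4568.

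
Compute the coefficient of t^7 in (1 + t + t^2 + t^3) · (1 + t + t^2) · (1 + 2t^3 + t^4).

(1 + t + t^2 + t^3) has coefficients 1,1,1,1 for degrees 0…3.
(1 + t + t^2) has coefficients 1,1,1,0,0,0,0,0 for degrees 0…7.
Finally multiplying by (1 + 2t^3 + t^4), the product of all factors after the first has coefficients 1,1,1,2,3,3,1,0 for degrees 0…7.
[t^7] = 1·0 + 1·1 + 1·3 + 1·3 = 7.

7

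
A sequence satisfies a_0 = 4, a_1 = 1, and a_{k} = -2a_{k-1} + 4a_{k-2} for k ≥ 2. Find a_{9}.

-34304

The ordinary generating function has denominator 1 + 2x - 4x^2.
Iterating the recurrence: a_0,…,a_{9} = 4, 1, 14, -24, 104, -304, 1024, -3264, 10624, -34304.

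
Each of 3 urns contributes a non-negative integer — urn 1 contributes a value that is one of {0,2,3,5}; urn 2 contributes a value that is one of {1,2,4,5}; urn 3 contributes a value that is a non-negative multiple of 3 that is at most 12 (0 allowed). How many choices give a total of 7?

The generating function for the choices is (1 + z^2 + z^3 + z^5)·(z + z^2 + z^4 + z^5)·(1 + z^3 + z^6 + z^9 + z^12); the count is [z^7].
(1 + z^2 + z^3 + z^5) has coefficients 1,0,1,1,0,1 for degrees 0…5.
(z + z^2 + z^4 + z^5) has coefficients 0,1,1,0,1,1,0,0 for degrees 0…7.
Finally multiplying by (1 + z^3 + z^6 + z^9 + z^12), the product of all factors after the first has coefficients 0,1,1,0,2,2,0,2 for degrees 0…7.
[z^7] = 1·2 + 1·2 + 1·2 + 1·1 = 7.

7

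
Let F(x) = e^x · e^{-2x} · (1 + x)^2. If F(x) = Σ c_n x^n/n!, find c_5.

-11

The EGF product rule gives c_5 = Σ_{k_1+k_2+k_3=5} C(5; k_1,k_2,k_3) · ∏ g_i(k_i), where e^x gives (1)^k; e^{-2x} gives (-2)^k; (1+x)^2 gives the falling factorial (2)_k.
g_1(k) for k = 0…5: 1, 1, 1, 1, 1, 1.
g_2(k) for k = 0…5: 1, -2, 4, -8, 16, -32.
g_3(k) for k = 0…5: 1, 2, 2, 0, 0, 0.
First combine the last two factors: h(k) = Σ_j C(k,j)·g_2(j)·g_3(k−j) for k = 0…5: 1, 0, -2, 4, 0, -32.
c_5 = Σ_k C(5,k)·g_1(k)·h(5−k) = 1·1·(-32) + 10·1·4 + 10·1·(-2) + 1·1·1 = −32 + 40 − 20 + 1 = -11.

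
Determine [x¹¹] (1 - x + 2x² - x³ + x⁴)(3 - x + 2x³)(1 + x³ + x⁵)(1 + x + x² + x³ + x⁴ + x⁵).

(1 - x + 2x² - x³ + x⁴) has coefficients 1,-1,2,-1,1 for degrees 0…4.
(3 - x + 2x³) has coefficients 3,-1,0,2,0,0,0,0,0,0,0,0 for degrees 0…11.
Multiplying by (1 + x³ + x⁵) gives running coefficients 3,-1,0,5,-1,3,1,0,2,0,0,0 for degrees 0…11.
Finally multiplying by (1 + x + x² + x³ + x⁴ + x⁵), the product of all factors after the first has coefficients 3,2,2,7,6,9,7,8,10,5,6,3 for degrees 0…11.
[x¹¹] = 1·3 − 1·6 + 2·5 − 1·10 + 1·8 = 5.

5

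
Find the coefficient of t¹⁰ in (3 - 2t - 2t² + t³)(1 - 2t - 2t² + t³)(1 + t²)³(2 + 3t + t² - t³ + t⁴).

-19

(3 - 2t - 2t² + t³) has coefficients 3,-2,-2,1 for degrees 0…3.
(1 - 2t - 2t² + t³) has coefficients 1,-2,-2,1,0,0,0,0,0,0,0 for degrees 0…10.
Multiplying by (1 + t²)³ gives running coefficients 1,-2,1,-5,-3,-3,-5,1,-2,1,0 for degrees 0…10.
Finally multiplying by (2 + 3t + t² - t³ + t⁴), the product of all factors after the first has coefficients 2,-1,-3,-10,-17,-23,-16,-18,-6,-1,-5 for degrees 0…10.
[t¹⁰] = 3·(-5) − 2·(-1) − 2·(-6) + 1·(-18) = -19.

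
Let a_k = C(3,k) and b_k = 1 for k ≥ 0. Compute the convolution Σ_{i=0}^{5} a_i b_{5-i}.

8

Write out a_i and b_{5-i} for i = 0,…,5 and sum the products.
Σ = 1·1 + 3·1 + 3·1 + 1·1 + 0·1 + 0·1 = 8.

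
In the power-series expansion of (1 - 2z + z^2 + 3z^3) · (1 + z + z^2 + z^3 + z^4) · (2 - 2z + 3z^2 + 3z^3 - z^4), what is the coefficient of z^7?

(1 - 2z + z^2 + 3z^3) has coefficients 1,-2,1,3 for degrees 0…3.
(1 + z + z^2 + z^3 + z^4) has coefficients 1,1,1,1,1,0,0,0 for degrees 0…7.
Finally multiplying by (2 - 2z + 3z^2 + 3z^3 - z^4), the product of all factors after the first has coefficients 2,0,3,6,5,3,5,2 for degrees 0…7.
[z^7] = 1·2 − 2·5 + 1·3 + 3·5 = 10.

10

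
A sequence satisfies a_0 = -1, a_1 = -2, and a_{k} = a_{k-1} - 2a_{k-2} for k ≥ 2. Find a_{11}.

-68

The ordinary generating function has denominator 1 - y + 2y^2.
Iterating the recurrence: a_0,…,a_{11} = -1, -2, 0, 4, 4, -4, -12, -4, 20, 28, -12, -68.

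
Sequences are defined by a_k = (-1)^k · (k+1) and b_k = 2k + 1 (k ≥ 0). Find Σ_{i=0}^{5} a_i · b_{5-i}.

The convolution is the x^5 coefficient of A(x)B(x).
Σ = 1·11 − 2·9 + 3·7 − 4·5 + 5·3 − 6·1 = 3.

3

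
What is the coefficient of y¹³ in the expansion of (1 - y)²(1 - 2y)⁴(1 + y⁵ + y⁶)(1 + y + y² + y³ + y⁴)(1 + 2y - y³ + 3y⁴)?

-237

(1 - y)² has coefficients 1,-2,1 for degrees 0…2.
(1 - 2y)⁴ has coefficients 1,-8,24,-32,16,0,0,0,0,0,0,0,0,0 for degrees 0…13.
Multiplying by (1 + y⁵ + y⁶) gives running coefficients 1,-8,24,-32,16,1,-7,16,-8,-16,16,0,0,0 for degrees 0…13.
Multiplying by (1 + y + y² + y³ + y⁴) gives running coefficients 1,-7,17,-15,1,1,2,-6,18,-14,1,8,-8,0 for degrees 0…13.
Finally multiplying by (1 + 2y - y³ + 3y⁴), the product of all factors after the first has coefficients 1,-5,3,18,-19,-35,70,-48,8,23,-15,-26,76,-59 for degrees 0…13.
[y¹³] = 1·(-59) − 2·76 + 1·(-26) = -237.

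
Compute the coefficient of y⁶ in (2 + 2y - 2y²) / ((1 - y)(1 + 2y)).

The denominator gives the recurrence a_n = −a_(n−1) + 2a_(n−2) for n ≥ 3; the numerator fixes a_0 = 2, a_1 = 0, a_2 = 2.
Iterating: 2, 0, 2, -2, 6, -10, 22, so a_6 = 22.

22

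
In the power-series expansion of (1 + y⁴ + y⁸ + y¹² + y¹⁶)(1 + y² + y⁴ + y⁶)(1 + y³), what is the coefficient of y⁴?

(1 + y⁴ + y⁸ + y¹² + y¹⁶) has coefficients 1,0,0,0,1 for degrees 0…4.
(1 + y² + y⁴ + y⁶) has coefficients 1,0,1,0,1 for degrees 0…4.
Finally multiplying by (1 + y³), the product of all factors after the first has coefficients 1,0,1,1,1 for degrees 0…4.
[y⁴] = 1·1 + 1·1 = 2.

2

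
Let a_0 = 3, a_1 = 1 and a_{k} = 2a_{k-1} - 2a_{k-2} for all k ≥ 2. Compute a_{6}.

16

The ordinary generating function has denominator 1 - 2t + 2t^2.
Iterating the recurrence: a_0,…,a_{6} = 3, 1, -4, -10, -12, -4, 16.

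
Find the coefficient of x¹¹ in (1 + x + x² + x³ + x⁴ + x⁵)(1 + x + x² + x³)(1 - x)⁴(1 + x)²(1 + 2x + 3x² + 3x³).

(1 + x + x² + x³ + x⁴ + x⁵) has coefficients 1,1,1,1,1,1 for degrees 0…5.
(1 + x + x² + x³) has coefficients 1,1,1,1,0,0,0,0,0,0,0,0 for degrees 0…11.
Multiplying by (1 - x)⁴ gives running coefficients 1,-3,3,-1,-1,3,-3,1,0,0,0,0 for degrees 0…11.
Multiplying by (1 + x)² gives running coefficients 1,-1,-2,2,0,0,2,-2,-1,1,0,0 for degrees 0…11.
Finally multiplying by (1 + 2x + 3x² + 3x³), the product of all factors after the first has coefficients 1,1,-1,-2,-5,0,8,2,1,-1,-7,0 for degrees 0…11.
[x¹¹] = 1·0 + 1·(-7) + 1·(-1) + 1·1 + 1·2 + 1·8 = 3.

3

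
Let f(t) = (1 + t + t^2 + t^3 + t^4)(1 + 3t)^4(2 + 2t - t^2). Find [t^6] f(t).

740

(1 + t + t^2 + t^3 + t^4) has coefficients 1,1,1,1,1 for degrees 0…4.
(1 + 3t)^4 has coefficients 1,12,54,108,81,0,0 for degrees 0…6.
Finally multiplying by (2 + 2t - t^2), the product of all factors after the first has coefficients 2,26,131,312,324,54,-81 for degrees 0…6.
[t^6] = 1·(-81) + 1·54 + 1·324 + 1·312 + 1·131 = 740.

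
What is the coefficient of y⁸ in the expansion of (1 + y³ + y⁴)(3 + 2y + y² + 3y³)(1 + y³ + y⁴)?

8

(1 + y³ + y⁴) has coefficients 1,0,0,1,1 for degrees 0…4.
(3 + 2y + y² + 3y³) has coefficients 3,2,1,3,0,0,0,0,0 for degrees 0…8.
Finally multiplying by (1 + y³ + y⁴), the product of all factors after the first has coefficients 3,2,1,6,5,3,4,3,0 for degrees 0…8.
[y⁸] = 1·0 + 1·3 + 1·5 = 8.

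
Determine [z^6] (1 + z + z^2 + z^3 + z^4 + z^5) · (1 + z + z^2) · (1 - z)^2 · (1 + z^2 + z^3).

(1 + z + z^2 + z^3 + z^4 + z^5) has coefficients 1,1,1,1,1,1 for degrees 0…5.
(1 + z + z^2) has coefficients 1,1,1,0,0,0,0 for degrees 0…6.
Multiplying by (1 - z)^2 gives running coefficients 1,-1,0,-1,1,0,0 for degrees 0…6.
Finally multiplying by (1 + z^2 + z^3), the product of all factors after the first has coefficients 1,-1,1,-1,0,-1,0 for degrees 0…6.
[z^6] = 1·0 + 1·(-1) + 1·0 + 1·(-1) + 1·1 + 1·(-1) = -2.

-2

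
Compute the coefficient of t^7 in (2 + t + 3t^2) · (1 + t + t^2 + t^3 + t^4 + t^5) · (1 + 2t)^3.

147

(2 + t + 3t^2) has coefficients 2,1,3 for degrees 0…2.
(1 + t + t^2 + t^3 + t^4 + t^5) has coefficients 1,1,1,1,1,1,0,0 for degrees 0…7.
Finally multiplying by (1 + 2t)^3, the product of all factors after the first has coefficients 1,7,19,27,27,27,26,20 for degrees 0…7.
[t^7] = 2·20 + 1·26 + 3·27 = 147.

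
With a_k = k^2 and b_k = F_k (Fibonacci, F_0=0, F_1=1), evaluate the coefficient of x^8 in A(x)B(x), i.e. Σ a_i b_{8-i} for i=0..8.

The convolution is the x^8 coefficient of A(x)B(x).
Σ = 0·21 + 1·13 + 4·8 + 9·5 + 16·3 + 25·2 + 36·1 + 49·1 + 64·0 = 273.

273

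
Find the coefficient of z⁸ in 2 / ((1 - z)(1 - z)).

18

The denominator gives the recurrence a_n = 2a_(n−1) − a_(n−2) for n ≥ 2; the numerator fixes a_0 = 2, a_1 = 4.
Iterating: 2, 4, 6, 8, 10, 12, 14, 16, 18, so a_8 = 18.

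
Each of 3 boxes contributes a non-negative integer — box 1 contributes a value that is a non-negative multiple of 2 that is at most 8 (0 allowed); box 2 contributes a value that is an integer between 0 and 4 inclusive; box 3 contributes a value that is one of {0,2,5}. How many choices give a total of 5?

5

The generating function for the choices is (1 + q^2 + q^4 + q^6 + q^8)·(1 + q + q^2 + q^3 + q^4)·(1 + q^2 + q^5); the count is [q^5].
(1 + q^2 + q^4 + q^6 + q^8) has coefficients 1,0,1,0,1,0 for degrees 0…5.
(1 + q + q^2 + q^3 + q^4) has coefficients 1,1,1,1,1,0 for degrees 0…5.
Finally multiplying by (1 + q^2 + q^5), the product of all factors after the first has coefficients 1,1,2,2,2,2 for degrees 0…5.
[q^5] = 1·2 + 1·2 + 1·1 = 5.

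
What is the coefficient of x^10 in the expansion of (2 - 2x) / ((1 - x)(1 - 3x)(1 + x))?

88574

Partial fractions give a closed form: a_n = (3/2)·3^n + (1/2)·(-1)^n.
At n = 10: a_10 = 88574.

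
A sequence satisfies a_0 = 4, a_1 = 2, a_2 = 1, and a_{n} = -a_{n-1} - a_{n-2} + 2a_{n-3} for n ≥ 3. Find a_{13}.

-304

The ordinary generating function has denominator 1 + q + q^2 - 2q^3.
Iterating the recurrence: a_0,…,a_{13} = 4, 2, 1, 5, -2, -1, 13, -16, 1, 41, -74, 35, 121, -304.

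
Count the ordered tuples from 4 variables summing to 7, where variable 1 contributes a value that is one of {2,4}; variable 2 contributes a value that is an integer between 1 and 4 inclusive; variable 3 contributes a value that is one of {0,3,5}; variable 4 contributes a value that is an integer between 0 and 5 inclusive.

9

The generating function for the choices is (y² + y⁴)·(y + y² + y³ + y⁴)·(1 + y³ + y⁵)·(1 + y + y² + y³ + y⁴ + y⁵); the count is [y⁷].
(y² + y⁴) has coefficients 0,0,1,0,1 for degrees 0…4.
(y + y² + y³ + y⁴) has coefficients 0,1,1,1,1,0,0,0 for degrees 0…7.
Multiplying by (1 + y³ + y⁵) gives running coefficients 0,1,1,1,2,1,2,2 for degrees 0…7.
Finally multiplying by (1 + y + y² + y³ + y⁴ + y⁵), the product of all factors after the first has coefficients 0,1,2,3,5,6,8,9 for degrees 0…7.
[y⁷] = 1·6 + 1·3 = 9.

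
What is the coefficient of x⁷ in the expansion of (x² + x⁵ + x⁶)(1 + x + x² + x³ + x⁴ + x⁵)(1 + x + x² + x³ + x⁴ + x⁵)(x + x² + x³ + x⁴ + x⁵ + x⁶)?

(x² + x⁵ + x⁶) has coefficients 0,0,1,0,0,1,1 for degrees 0…6.
(1 + x + x² + x³ + x⁴ + x⁵) has coefficients 1,1,1,1,1,1,0,0 for degrees 0…7.
Multiplying by (1 + x + x² + x³ + x⁴ + x⁵) gives running coefficients 1,2,3,4,5,6,5,4 for degrees 0…7.
Finally multiplying by (x + x² + x³ + x⁴ + x⁵ + x⁶), the product of all factors after the first has coefficients 0,1,3,6,10,15,21,25 for degrees 0…7.
[x⁷] = 1·15 + 1·3 + 1·1 = 19.

19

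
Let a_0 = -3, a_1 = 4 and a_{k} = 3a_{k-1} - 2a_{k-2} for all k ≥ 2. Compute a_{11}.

The ordinary generating function has denominator 1 - 3q + 2q^2.
Iterating the recurrence: a_0,…,a_{11} = -3, 4, 18, 46, 102, 214, 438, 886, 1782, 3574, 7158, 14326.

14326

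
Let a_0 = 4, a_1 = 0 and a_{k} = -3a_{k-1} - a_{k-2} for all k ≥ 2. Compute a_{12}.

The ordinary generating function has denominator 1 + 3z + z^2.
Iterating the recurrence: a_0,…,a_{12} = 4, 0, -4, 12, -32, 84, -220, 576, -1508, 3948, -10336, 27060, -70844.

-70844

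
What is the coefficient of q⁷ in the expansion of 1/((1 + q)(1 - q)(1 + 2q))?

-170

Partial fractions give a closed form: a_n = (-1/2)·(-1)^n + (1/6)·1^n + (4/3)·(-2)^n.
At n = 7: a_7 = -170.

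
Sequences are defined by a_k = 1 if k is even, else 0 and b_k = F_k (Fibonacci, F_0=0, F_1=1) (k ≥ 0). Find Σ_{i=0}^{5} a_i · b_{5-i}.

Write out a_i and b_{5-i} for i = 0,…,5 and sum the products.
Σ = 1·5 + 0·3 + 1·2 + 0·1 + 1·1 + 0·0 = 8.

8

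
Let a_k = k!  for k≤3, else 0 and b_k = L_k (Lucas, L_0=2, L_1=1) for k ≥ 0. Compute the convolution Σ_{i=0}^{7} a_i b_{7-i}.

This is [x^7] in the product of the two ordinary generating functions.
Σ = 1·29 + 1·18 + 2·11 + 6·7 + 0·4 + 0·3 + 0·1 + 0·2 = 111.

111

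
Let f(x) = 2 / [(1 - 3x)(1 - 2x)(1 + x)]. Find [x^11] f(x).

Partial fractions give a closed form: a_n = (9/2)·3^n + (-8/3)·2^n + (1/6)·(-1)^n.
At n = 11: a_11 = 791700.

791700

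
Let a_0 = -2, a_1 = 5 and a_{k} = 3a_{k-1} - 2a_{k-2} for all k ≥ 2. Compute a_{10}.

7159

The ordinary generating function has denominator 1 - 3q + 2q^2.
Iterating the recurrence: a_0,…,a_{10} = -2, 5, 19, 47, 103, 215, 439, 887, 1783, 3575, 7159.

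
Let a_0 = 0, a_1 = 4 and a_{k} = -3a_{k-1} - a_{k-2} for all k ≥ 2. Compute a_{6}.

-576

The ordinary generating function has denominator 1 + 3x + x^2.
Iterating the recurrence: a_0,…,a_{6} = 0, 4, -12, 32, -84, 220, -576.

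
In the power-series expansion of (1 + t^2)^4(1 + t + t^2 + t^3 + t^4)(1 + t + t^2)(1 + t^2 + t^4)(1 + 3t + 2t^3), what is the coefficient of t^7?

318

(1 + t^2)^4 has coefficients 1,0,4,0,6,0,4,0 for degrees 0…7.
(1 + t + t^2 + t^3 + t^4) has coefficients 1,1,1,1,1,0,0,0 for degrees 0…7.
Multiplying by (1 + t + t^2) gives running coefficients 1,2,3,3,3,2,1,0 for degrees 0…7.
Multiplying by (1 + t^2 + t^4) gives running coefficients 1,2,4,5,7,7,7,5 for degrees 0…7.
Finally multiplying by (1 + 3t + 2t^3), the product of all factors after the first has coefficients 1,5,10,19,26,36,38,40 for degrees 0…7.
[t^7] = 1·40 + 4·36 + 6·19 + 4·5 = 318.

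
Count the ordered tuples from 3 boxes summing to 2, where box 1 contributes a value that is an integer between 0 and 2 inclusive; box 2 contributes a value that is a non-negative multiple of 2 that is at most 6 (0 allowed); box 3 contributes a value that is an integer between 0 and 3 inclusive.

The generating function for the choices is (1 + y + y²)·(1 + y² + y⁴ + y⁶)·(1 + y + y² + y³); the count is [y²].
(1 + y + y²) has coefficients 1,1,1 for degrees 0…2.
(1 + y² + y⁴ + y⁶) has coefficients 1,0,1 for degrees 0…2.
Finally multiplying by (1 + y + y² + y³), the product of all factors after the first has coefficients 1,1,2 for degrees 0…2.
[y²] = 1·2 + 1·1 + 1·1 = 4.

4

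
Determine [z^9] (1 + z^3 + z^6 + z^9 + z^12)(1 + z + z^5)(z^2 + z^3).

(1 + z^3 + z^6 + z^9 + z^12) has coefficients 1,0,0,1,0,0,1,0,0,1 for degrees 0…9.
(1 + z + z^5) has coefficients 1,1,0,0,0,1,0,0,0,0 for degrees 0…9.
Finally multiplying by (z^2 + z^3), the product of all factors after the first has coefficients 0,0,1,2,1,0,0,1,1,0 for degrees 0…9.
[z^9] = 1·0 + 1·0 + 1·2 + 1·0 = 2.

2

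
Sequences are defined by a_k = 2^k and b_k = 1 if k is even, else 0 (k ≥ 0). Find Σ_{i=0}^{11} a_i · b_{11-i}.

Write out a_i and b_{11-i} for i = 0,…,11 and sum the products.
Σ = 1·0 + 2·1 + 4·0 + 8·1 + 16·0 + 32·1 + 64·0 + 128·1 + 256·0 + 512·1 + 1024·0 + 2048·1 = 2730.

2730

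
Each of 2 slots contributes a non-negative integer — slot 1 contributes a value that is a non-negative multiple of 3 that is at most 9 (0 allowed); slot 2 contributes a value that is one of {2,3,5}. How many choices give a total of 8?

2

The generating function for the choices is (1 + t³ + t⁶ + t⁹)·(t² + t³ + t⁵); the count is [t⁸].
(1 + t³ + t⁶ + t⁹) has coefficients 1,0,0,1,0,0,1,0,0 for degrees 0…8.
(t² + t³ + t⁵) has coefficients 0,0,1,1,0,1,0,0,0 for degrees 0…8.
[t⁸] = 1·0 + 1·1 + 1·1 = 2.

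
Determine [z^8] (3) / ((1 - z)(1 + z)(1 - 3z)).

The denominator gives the recurrence a_n = 3a_(n−1) + a_(n−2) − 3a_(n−3) for n ≥ 3; the numerator fixes a_0 = 3, a_1 = 9, a_2 = 30.
Iterating: 3, 9, 30, 90, 273, 819, 2460, 7380, 22143, so a_8 = 22143.

22143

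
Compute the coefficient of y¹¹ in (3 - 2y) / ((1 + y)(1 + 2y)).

Partial fractions give a closed form: a_n = (-5)·(-1)^n + (8)·(-2)^n.
At n = 11: a_11 = -16379.

-16379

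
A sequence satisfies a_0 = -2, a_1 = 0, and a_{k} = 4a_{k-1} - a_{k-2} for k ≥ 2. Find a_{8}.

The ordinary generating function has denominator 1 - 4x + x^2.
Iterating the recurrence: a_0,…,a_{8} = -2, 0, 2, 8, 30, 112, 418, 1560, 5822.

5822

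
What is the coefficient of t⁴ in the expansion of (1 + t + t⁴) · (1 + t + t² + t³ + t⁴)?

3

(1 + t + t⁴) has coefficients 1,1,0,0,1 for degrees 0…4.
(1 + t + t² + t³ + t⁴) has coefficients 1,1,1,1,1 for degrees 0…4.
[t⁴] = 1·1 + 1·1 + 1·1 = 3.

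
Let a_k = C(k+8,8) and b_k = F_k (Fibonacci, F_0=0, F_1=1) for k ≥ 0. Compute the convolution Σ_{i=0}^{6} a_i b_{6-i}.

The convolution is the t^6 coefficient of A(t)B(t).
Σ = 1·8 + 9·5 + 45·3 + 165·2 + 495·1 + 1287·1 + 3003·0 = 2300.

2300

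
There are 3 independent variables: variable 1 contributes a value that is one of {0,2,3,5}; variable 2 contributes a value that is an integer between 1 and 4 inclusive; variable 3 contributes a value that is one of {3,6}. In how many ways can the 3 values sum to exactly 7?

4

The generating function for the choices is (1 + q² + q³ + q⁵)·(q + q² + q³ + q⁴)·(q³ + q⁶); the count is [q⁷].
(1 + q² + q³ + q⁵) has coefficients 1,0,1,1,0,1 for degrees 0…5.
(q + q² + q³ + q⁴) has coefficients 0,1,1,1,1,0,0,0 for degrees 0…7.
Finally multiplying by (q³ + q⁶), the product of all factors after the first has coefficients 0,0,0,0,1,1,1,2 for degrees 0…7.
[q⁷] = 1·2 + 1·1 + 1·1 + 1·0 = 4.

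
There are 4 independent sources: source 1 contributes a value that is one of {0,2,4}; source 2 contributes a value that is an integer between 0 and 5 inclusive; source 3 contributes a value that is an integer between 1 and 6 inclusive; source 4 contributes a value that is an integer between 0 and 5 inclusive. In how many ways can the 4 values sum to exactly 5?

The generating function for the choices is (1 + q^2 + q^4)·(1 + q + q^2 + q^3 + q^4 + q^5)·(q + q^2 + q^3 + q^4 + q^5 + q^6)·(1 + q + q^2 + q^3 + q^4 + q^5); the count is [q^5].
(1 + q^2 + q^4) has coefficients 1,0,1,0,1 for degrees 0…4.
(1 + q + q^2 + q^3 + q^4 + q^5) has coefficients 1,1,1,1,1,1 for degrees 0…5.
Multiplying by (q + q^2 + q^3 + q^4 + q^5 + q^6) gives running coefficients 0,1,2,3,4,5 for degrees 0…5.
Finally multiplying by (1 + q + q^2 + q^3 + q^4 + q^5), the product of all factors after the first has coefficients 0,1,3,6,10,15 for degrees 0…5.
[q^5] = 1·15 + 1·6 + 1·1 = 22.

22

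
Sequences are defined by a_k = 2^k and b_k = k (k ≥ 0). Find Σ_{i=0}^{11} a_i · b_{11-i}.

This is [x^11] in the product of the two ordinary generating functions.
Σ = 1·11 + 2·10 + 4·9 + 8·8 + 16·7 + 32·6 + 64·5 + 128·4 + 256·3 + 512·2 + 1024·1 + 2048·0 = 4083.

4083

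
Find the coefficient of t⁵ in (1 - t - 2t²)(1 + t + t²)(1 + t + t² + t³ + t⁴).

(1 - t - 2t²) has coefficients 1,-1,-2 for degrees 0…2.
(1 + t + t²) has coefficients 1,1,1,0,0,0 for degrees 0…5.
Finally multiplying by (1 + t + t² + t³ + t⁴), the product of all factors after the first has coefficients 1,2,3,3,3,2 for degrees 0…5.
[t⁵] = 1·2 − 1·3 − 2·3 = -7.

-7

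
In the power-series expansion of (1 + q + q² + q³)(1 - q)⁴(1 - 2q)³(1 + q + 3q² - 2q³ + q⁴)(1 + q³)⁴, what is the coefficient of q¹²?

(1 + q + q² + q³) has coefficients 1,1,1,1 for degrees 0…3.
(1 - q)⁴ has coefficients 1,-4,6,-4,1,0,0,0,0,0,0,0,0 for degrees 0…12.
Multiplying by (1 - 2q)³ gives running coefficients 1,-10,42,-96,129,-102,44,-8,0,0,0,0,0 for degrees 0…12.
Multiplying by (1 + q + 3q² - 2q³ + q⁴) gives running coefficients 1,-9,35,-86,180,-355,563,-624,457,-214,60,-8,0 for degrees 0…12.
Finally multiplying by (1 + q³)⁴, the product of all factors after the first has coefficients 1,-9,35,-82,144,-215,225,42,-753,1526,-1392,-170,2179 for degrees 0…12.
[q¹²] = 1·2179 + 1·(-170) + 1·(-1392) + 1·1526 = 2143.

2143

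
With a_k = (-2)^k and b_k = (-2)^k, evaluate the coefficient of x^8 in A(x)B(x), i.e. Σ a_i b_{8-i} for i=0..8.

2304

This is [x^8] in the product of the two ordinary generating functions.
Σ = 1·256 − 2·(-128) + 4·64 − 8·(-32) + 16·16 − 32·(-8) + 64·4 − 128·(-2) + 256·1 = 2304.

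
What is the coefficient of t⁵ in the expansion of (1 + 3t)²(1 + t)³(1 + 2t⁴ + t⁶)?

27

(1 + 3t)² has coefficients 1,6,9 for degrees 0…2.
(1 + t)³ has coefficients 1,3,3,1,0,0 for degrees 0…5.
Finally multiplying by (1 + 2t⁴ + t⁶), the product of all factors after the first has coefficients 1,3,3,1,2,6 for degrees 0…5.
[t⁵] = 1·6 + 6·2 + 9·1 = 27.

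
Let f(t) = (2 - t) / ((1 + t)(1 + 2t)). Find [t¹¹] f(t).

The denominator gives the recurrence a_n = −3a_(n−1) − 2a_(n−2) for n ≥ 3; the numerator fixes a_0 = 2, a_1 = -7, a_2 = 17.
Iterating: 2, -7, 17, -37, 77, -157, 317, -637, 1277, -2557, 5117, -10237, so a_11 = -10237.

-10237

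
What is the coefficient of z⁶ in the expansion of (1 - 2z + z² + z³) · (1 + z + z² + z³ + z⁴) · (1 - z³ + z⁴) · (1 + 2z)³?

(1 - 2z + z² + z³) has coefficients 1,-2,1,1 for degrees 0…3.
(1 + z + z² + z³ + z⁴) has coefficients 1,1,1,1,1,0,0 for degrees 0…6.
Multiplying by (1 - z³ + z⁴) gives running coefficients 1,1,1,0,1,0,0 for degrees 0…6.
Finally multiplying by (1 + 2z)³, the product of all factors after the first has coefficients 1,7,19,26,21,14,12 for degrees 0…6.
[z⁶] = 1·12 − 2·14 + 1·21 + 1·26 = 31.

31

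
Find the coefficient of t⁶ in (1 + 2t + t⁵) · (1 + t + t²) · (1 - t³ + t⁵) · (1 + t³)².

5

(1 + 2t + t⁵) has coefficients 1,2,0,0,0,1 for degrees 0…5.
(1 + t + t²) has coefficients 1,1,1,0,0,0,0 for degrees 0…6.
Multiplying by (1 - t³ + t⁵) gives running coefficients 1,1,1,-1,-1,0,1 for degrees 0…6.
Finally multiplying by (1 + t³)², the product of all factors after the first has coefficients 1,1,1,1,1,2,0 for degrees 0…6.
[t⁶] = 1·0 + 2·2 + 1·1 = 5.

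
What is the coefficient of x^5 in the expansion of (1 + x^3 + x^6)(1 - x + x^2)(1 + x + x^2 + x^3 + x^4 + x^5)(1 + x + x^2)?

(1 + x^3 + x^6) has coefficients 1,0,0,1,0,0 for degrees 0…5.
(1 - x + x^2) has coefficients 1,-1,1,0,0,0 for degrees 0…5.
Multiplying by (1 + x + x^2 + x^3 + x^4 + x^5) gives running coefficients 1,0,1,1,1,1 for degrees 0…5.
Finally multiplying by (1 + x + x^2), the product of all factors after the first has coefficients 1,1,2,2,3,3 for degrees 0…5.
[x^5] = 1·3 + 1·2 = 5.

5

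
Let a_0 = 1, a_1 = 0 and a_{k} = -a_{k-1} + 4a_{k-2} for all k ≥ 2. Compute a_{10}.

4660

The ordinary generating function has denominator 1 + x - 4x^2.
Iterating the recurrence: a_0,…,a_{10} = 1, 0, 4, -4, 20, -36, 116, -260, 724, -1764, 4660.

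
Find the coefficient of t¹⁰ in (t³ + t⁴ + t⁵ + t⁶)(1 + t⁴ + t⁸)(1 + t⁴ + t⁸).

(t³ + t⁴ + t⁵ + t⁶) has coefficients 0,0,0,1,1,1,1 for degrees 0…6.
(1 + t⁴ + t⁸) has coefficients 1,0,0,0,1,0,0,0,1,0,0 for degrees 0…10.
Finally multiplying by (1 + t⁴ + t⁸), the product of all factors after the first has coefficients 1,0,0,0,2,0,0,0,3,0,0 for degrees 0…10.
[t¹⁰] = 1·0 + 1·0 + 1·0 + 1·2 = 2.

2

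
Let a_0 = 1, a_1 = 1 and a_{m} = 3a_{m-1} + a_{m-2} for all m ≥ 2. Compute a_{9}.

The ordinary generating function has denominator 1 - 3x - x^2.
Iterating the recurrence: a_0,…,a_{9} = 1, 1, 4, 13, 43, 142, 469, 1549, 5116, 16897.

16897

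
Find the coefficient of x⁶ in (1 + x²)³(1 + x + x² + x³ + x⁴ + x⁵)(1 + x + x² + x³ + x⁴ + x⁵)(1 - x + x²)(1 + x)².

(1 + x²)³ has coefficients 1,0,3,0,3,0,1 for degrees 0…6.
(1 + x + x² + x³ + x⁴ + x⁵) has coefficients 1,1,1,1,1,1,0 for degrees 0…6.
Multiplying by (1 + x + x² + x³ + x⁴ + x⁵) gives running coefficients 1,2,3,4,5,6,5 for degrees 0…6.
Multiplying by (1 - x + x²) gives running coefficients 1,1,2,3,4,5,4 for degrees 0…6.
Finally multiplying by (1 + x)², the product of all factors after the first has coefficients 1,3,5,8,12,16,18 for degrees 0…6.
[x⁶] = 1·18 + 3·12 + 3·5 + 1·1 = 70.

70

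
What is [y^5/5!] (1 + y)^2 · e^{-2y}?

-32

The EGF product rule gives c_5 = Σ_{k_1+k_2=5} C(5; k_1,k_2) · ∏ g_i(k_i), where (1+y)^2 gives the falling factorial (2)_k; e^{-2y} gives (-2)^k.
g_1(k) for k = 0…5: 1, 2, 2, 0, 0, 0.
g_2(k) for k = 0…5: 1, -2, 4, -8, 16, -32.
c_5 = Σ_k C(5,k)·g_1(k)·g_2(5−k) = 1·1·(-32) + 5·2·16 + 10·2·(-8) = −32 + 160 − 160 = -32.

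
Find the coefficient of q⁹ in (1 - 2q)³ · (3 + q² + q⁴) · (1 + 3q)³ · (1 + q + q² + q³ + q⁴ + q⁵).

(1 - 2q)³ has coefficients 1,-6,12,-8 for degrees 0…3.
(3 + q² + q⁴) has coefficients 3,0,1,0,1,0,0,0,0,0 for degrees 0…9.
Multiplying by (1 + 3q)³ gives running coefficients 3,27,82,90,28,36,27,27,0,0 for degrees 0…9.
Finally multiplying by (1 + q + q² + q³ + q⁴ + q⁵), the product of all factors after the first has coefficients 3,30,112,202,230,266,290,290,208,118 for degrees 0…9.
[q⁹] = 1·118 − 6·208 + 12·290 − 8·290 = 30.

30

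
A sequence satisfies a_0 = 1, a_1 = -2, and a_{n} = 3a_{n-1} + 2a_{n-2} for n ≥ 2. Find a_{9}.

-32168

The ordinary generating function has denominator 1 - 3z - 2z^2.
Iterating the recurrence: a_0,…,a_{9} = 1, -2, -4, -16, -56, -200, -712, -2536, -9032, -32168.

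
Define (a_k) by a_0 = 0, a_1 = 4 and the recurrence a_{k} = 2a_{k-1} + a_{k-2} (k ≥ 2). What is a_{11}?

22964

The ordinary generating function has denominator 1 - 2q - q^2.
Iterating the recurrence: a_0,…,a_{11} = 0, 4, 8, 20, 48, 116, 280, 676, 1632, 3940, 9512, 22964.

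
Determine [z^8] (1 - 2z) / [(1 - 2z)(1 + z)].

1

The denominator gives the recurrence a_n = a_(n−1) + 2a_(n−2) for n ≥ 3; the numerator fixes a_0 = 1, a_1 = -1, a_2 = 1.
Iterating: 1, -1, 1, -1, 1, -1, 1, -1, 1, so a_8 = 1.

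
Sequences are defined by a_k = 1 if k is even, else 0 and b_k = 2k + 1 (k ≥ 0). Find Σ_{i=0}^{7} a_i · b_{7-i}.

Write out a_i and b_{7-i} for i = 0,…,7 and sum the products.
Σ = 1·15 + 0·13 + 1·11 + 0·9 + 1·7 + 0·5 + 1·3 + 0·1 = 36.

36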